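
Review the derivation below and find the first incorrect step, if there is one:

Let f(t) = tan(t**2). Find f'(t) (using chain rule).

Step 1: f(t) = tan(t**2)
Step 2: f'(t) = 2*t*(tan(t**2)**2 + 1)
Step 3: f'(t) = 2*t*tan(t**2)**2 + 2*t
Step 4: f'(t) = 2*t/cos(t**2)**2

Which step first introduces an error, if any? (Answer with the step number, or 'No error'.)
No error

All steps in this derivation are correct.
The final answer f'(t) = 2*t/cos(t**2)**2 is valid.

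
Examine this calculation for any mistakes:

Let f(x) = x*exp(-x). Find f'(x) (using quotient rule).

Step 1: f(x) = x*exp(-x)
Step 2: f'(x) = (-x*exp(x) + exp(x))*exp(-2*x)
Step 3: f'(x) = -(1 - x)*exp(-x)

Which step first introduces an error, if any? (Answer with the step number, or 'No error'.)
Step 3

Step 3 is incorrect due to a sign flip.
The step shows: -(1 - x)*exp(-x)
The correct value should be: (1 - x)*exp(-x)

Explanation: The sign of the whole expression was flipped: the term (1 - x)*exp(-x) was incorrectly written as -(1 - x)*exp(-x)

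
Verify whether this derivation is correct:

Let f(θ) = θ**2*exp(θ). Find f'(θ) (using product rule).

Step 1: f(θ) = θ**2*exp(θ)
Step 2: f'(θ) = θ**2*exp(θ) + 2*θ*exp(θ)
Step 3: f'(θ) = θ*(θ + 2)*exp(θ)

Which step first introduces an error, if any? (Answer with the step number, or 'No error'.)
No error

All steps in this derivation are correct.
The final answer f'(θ) = θ*(θ + 2)*exp(θ) is valid.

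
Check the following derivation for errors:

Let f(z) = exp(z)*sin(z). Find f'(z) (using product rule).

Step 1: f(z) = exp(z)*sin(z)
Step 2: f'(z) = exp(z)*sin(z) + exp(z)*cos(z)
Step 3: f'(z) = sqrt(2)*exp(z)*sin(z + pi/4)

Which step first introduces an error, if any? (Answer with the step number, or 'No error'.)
No error

All steps in this derivation are correct.
The final answer f'(z) = sqrt(2)*exp(z)*sin(z + pi/4) is valid.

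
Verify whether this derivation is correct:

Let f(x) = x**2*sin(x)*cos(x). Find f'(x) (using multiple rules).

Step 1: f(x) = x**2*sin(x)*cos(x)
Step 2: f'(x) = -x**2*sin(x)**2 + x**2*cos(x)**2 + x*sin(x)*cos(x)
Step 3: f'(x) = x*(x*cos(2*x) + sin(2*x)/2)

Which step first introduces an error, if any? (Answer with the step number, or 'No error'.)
Step 2

Step 2 is incorrect due to a wrong coefficient.
The step shows: -x**2*sin(x)**2 + x**2*cos(x)**2 + x*sin(x)*cos(x)
The correct value should be: -x**2*sin(x)**2 + x**2*cos(x)**2 + 2*x*sin(x)*cos(x)

Explanation: The coefficient 2 was incorrectly written as 1: the term 2*x*sin(x)*cos(x) was incorrectly written as x*sin(x)*cos(x)
The later steps are derived from this incorrect expression, so the error originates in Step 2.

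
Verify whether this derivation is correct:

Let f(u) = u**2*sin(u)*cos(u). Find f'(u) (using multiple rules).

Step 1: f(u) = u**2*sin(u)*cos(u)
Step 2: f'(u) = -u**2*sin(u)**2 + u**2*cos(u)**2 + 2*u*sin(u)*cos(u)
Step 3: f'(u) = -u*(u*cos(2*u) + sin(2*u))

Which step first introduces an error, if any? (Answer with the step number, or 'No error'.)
Step 3

Step 3 is incorrect due to a sign flip.
The step shows: -u*(u*cos(2*u) + sin(2*u))
The correct value should be: u*(u*cos(2*u) + sin(2*u))

Explanation: The sign of the whole expression was flipped: the term u*(u*cos(2*u) + sin(2*u)) was incorrectly written as -u*(u*cos(2*u) + sin(2*u))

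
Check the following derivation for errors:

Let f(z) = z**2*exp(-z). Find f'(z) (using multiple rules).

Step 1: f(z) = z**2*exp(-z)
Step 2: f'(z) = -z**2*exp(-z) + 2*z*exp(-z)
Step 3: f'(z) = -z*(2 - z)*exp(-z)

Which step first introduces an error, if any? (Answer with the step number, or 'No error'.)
Step 3

Step 3 is incorrect due to a sign flip.
The step shows: -z*(2 - z)*exp(-z)
The correct value should be: z*(2 - z)*exp(-z)

Explanation: The sign of the whole expression was flipped: the term z*(2 - z)*exp(-z) was incorrectly written as -z*(2 - z)*exp(-z)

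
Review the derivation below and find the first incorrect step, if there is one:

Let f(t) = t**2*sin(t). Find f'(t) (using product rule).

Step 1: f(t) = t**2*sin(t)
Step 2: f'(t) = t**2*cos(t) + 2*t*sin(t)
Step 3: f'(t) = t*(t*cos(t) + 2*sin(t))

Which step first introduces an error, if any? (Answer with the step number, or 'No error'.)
No error

All steps in this derivation are correct.
The final answer f'(t) = t*(t*cos(t) + 2*sin(t)) is valid.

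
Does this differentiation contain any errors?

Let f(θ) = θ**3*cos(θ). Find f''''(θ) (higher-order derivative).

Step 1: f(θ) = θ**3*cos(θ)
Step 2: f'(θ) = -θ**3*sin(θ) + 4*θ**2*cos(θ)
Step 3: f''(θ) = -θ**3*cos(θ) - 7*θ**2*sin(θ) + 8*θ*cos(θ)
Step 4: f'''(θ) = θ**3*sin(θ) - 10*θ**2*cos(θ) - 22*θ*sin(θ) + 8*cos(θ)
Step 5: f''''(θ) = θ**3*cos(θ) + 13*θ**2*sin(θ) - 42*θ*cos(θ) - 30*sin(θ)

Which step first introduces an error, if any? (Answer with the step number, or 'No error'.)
Step 2

Step 2 is incorrect due to a wrong coefficient.
The step shows: -θ**3*sin(θ) + 4*θ**2*cos(θ)
The correct value should be: -θ**3*sin(θ) + 3*θ**2*cos(θ)

Explanation: The coefficient 3 was incorrectly written as 4: the term 3*θ**2*cos(θ) was incorrectly written as 4*θ**2*cos(θ)
The later steps are derived from this incorrect expression, so the error originates in Step 2.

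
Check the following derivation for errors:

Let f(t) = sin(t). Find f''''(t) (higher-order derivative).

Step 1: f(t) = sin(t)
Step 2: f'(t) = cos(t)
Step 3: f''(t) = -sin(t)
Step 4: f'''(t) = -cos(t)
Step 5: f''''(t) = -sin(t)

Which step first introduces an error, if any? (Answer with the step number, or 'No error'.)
Step 5

Step 5 is incorrect due to a sign flip.
The step shows: -sin(t)
The correct value should be: sin(t)

Explanation: The sign of the whole expression was flipped: the term sin(t) was incorrectly written as -sin(t)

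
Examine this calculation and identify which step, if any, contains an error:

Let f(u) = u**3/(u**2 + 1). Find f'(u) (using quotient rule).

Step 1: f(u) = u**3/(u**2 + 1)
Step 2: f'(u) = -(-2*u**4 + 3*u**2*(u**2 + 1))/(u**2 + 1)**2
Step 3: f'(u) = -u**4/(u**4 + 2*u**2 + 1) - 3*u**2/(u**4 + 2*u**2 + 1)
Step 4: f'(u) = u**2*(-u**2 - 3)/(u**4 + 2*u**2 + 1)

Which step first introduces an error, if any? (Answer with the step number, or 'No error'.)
Step 2

Step 2 is incorrect due to a sign flip.
The step shows: -(-2*u**4 + 3*u**2*(u**2 + 1))/(u**2 + 1)**2
The correct value should be: (-2*u**4 + 3*u**2*(u**2 + 1))/(u**2 + 1)**2

Explanation: The sign of the whole expression was flipped: the term (-2*u**4 + 3*u**2*(u**2 + 1))/(u**2 + 1)**2 was incorrectly written as -(-2*u**4 + 3*u**2*(u**2 + 1))/(u**2 + 1)**2
The later steps are derived from this incorrect expression, so the error originates in Step 2.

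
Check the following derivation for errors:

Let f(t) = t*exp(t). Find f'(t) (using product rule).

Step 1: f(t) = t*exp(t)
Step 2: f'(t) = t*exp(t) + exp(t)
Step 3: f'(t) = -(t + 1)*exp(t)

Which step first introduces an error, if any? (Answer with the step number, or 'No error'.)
Step 3

Step 3 is incorrect due to a sign flip.
The step shows: -(t + 1)*exp(t)
The correct value should be: (t + 1)*exp(t)

Explanation: The sign of the whole expression was flipped: the term (t + 1)*exp(t) was incorrectly written as -(t + 1)*exp(t)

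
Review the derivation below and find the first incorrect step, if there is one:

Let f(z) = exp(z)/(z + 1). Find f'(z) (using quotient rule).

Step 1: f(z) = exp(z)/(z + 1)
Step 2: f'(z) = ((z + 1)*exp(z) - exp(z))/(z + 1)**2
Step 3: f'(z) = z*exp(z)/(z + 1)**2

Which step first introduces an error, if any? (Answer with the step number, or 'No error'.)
No error

All steps in this derivation are correct.
The final answer f'(z) = z*exp(z)/(z + 1)**2 is valid.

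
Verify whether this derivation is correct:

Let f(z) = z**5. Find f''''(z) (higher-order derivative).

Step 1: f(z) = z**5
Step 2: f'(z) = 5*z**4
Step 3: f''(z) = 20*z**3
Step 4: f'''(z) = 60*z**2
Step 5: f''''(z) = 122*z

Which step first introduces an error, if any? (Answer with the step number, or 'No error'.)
Step 5

Step 5 is incorrect due to a wrong coefficient.
The step shows: 122*z
The correct value should be: 120*z

Explanation: The coefficient 120 was incorrectly written as 122: the term 120*z was incorrectly written as 122*z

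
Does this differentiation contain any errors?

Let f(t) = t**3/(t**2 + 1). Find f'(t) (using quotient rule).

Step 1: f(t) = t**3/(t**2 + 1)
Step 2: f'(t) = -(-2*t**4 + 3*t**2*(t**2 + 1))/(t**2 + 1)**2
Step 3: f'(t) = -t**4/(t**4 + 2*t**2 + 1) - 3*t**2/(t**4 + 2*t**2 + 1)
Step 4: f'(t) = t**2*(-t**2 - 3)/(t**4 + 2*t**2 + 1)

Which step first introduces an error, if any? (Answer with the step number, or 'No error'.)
Step 2

Step 2 is incorrect due to a sign flip.
The step shows: -(-2*t**4 + 3*t**2*(t**2 + 1))/(t**2 + 1)**2
The correct value should be: (-2*t**4 + 3*t**2*(t**2 + 1))/(t**2 + 1)**2

Explanation: The sign of the whole expression was flipped: the term (-2*t**4 + 3*t**2*(t**2 + 1))/(t**2 + 1)**2 was incorrectly written as -(-2*t**4 + 3*t**2*(t**2 + 1))/(t**2 + 1)**2
The later steps are derived from this incorrect expression, so the error originates in Step 2.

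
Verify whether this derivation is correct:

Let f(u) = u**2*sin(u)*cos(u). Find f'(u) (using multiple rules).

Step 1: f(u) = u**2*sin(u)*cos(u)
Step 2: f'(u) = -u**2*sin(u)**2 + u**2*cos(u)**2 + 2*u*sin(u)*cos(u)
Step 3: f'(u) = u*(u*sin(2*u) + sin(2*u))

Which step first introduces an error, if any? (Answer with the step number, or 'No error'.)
Step 3

Step 3 is incorrect due to a wrong trig function.
The step shows: u*(u*sin(2*u) + sin(2*u))
The correct value should be: u*(u*cos(2*u) + sin(2*u))

Explanation: cos(2*u) was incorrectly written as sin(2*u): the term u*(u*cos(2*u) + sin(2*u)) was incorrectly written as u*(u*sin(2*u) + sin(2*u))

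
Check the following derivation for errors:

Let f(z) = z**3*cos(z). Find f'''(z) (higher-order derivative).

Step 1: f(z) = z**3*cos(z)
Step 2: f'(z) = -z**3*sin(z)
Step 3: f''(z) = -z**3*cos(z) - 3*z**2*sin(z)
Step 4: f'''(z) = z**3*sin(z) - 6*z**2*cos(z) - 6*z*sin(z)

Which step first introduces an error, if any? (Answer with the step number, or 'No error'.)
Step 2

Step 2 is incorrect due to a dropped term.
The step shows: -z**3*sin(z)
The correct value should be: -z**3*sin(z) + 3*z**2*cos(z)

Explanation: A term was dropped: the term 3*z**2*cos(z) was incorrectly omitted
The later steps are derived from this incorrect expression, so the error originates in Step 2.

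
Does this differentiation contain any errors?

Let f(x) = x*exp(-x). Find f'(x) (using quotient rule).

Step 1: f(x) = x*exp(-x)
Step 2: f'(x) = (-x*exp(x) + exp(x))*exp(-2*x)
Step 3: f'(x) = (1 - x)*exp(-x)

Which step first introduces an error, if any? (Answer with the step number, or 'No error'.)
No error

All steps in this derivation are correct.
The final answer f'(x) = (1 - x)*exp(-x) is valid.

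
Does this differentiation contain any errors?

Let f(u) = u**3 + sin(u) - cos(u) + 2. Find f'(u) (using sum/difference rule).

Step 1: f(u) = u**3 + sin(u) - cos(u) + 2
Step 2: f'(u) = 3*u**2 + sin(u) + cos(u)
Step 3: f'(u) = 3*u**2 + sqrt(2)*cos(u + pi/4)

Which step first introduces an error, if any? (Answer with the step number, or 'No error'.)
Step 3

Step 3 is incorrect due to a wrong trig function.
The step shows: 3*u**2 + sqrt(2)*cos(u + pi/4)
The correct value should be: 3*u**2 + sqrt(2)*sin(u + pi/4)

Explanation: sin(u + pi/4) was incorrectly written as cos(u + pi/4): the term sqrt(2)*sin(u + pi/4) was incorrectly written as sqrt(2)*cos(u + pi/4)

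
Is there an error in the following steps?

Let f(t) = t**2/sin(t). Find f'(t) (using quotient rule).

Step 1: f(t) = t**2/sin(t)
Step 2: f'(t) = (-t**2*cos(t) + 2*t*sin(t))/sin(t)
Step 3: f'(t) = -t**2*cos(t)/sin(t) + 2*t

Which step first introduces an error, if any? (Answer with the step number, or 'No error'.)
Step 2

Step 2 is incorrect due to a wrong exponent.
The step shows: (-t**2*cos(t) + 2*t*sin(t))/sin(t)
The correct value should be: (-t**2*cos(t) + 2*t*sin(t))/sin(t)**2

Explanation: The exponent -2 on sin(t) was incorrectly written as -1: the term (-t**2*cos(t) + 2*t*sin(t))/sin(t)**2 was incorrectly written as (-t**2*cos(t) + 2*t*sin(t))/sin(t)
The later steps are derived from this incorrect expression, so the error originates in Step 2.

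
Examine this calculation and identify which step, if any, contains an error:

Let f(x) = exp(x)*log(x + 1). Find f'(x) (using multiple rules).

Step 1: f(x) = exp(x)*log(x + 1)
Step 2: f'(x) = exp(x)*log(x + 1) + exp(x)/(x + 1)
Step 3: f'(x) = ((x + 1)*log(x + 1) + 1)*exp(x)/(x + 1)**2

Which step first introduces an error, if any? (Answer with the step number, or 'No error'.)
Step 3

Step 3 is incorrect due to a wrong exponent.
The step shows: ((x + 1)*log(x + 1) + 1)*exp(x)/(x + 1)**2
The correct value should be: ((x + 1)*log(x + 1) + 1)*exp(x)/(x + 1)

Explanation: The exponent -1 on x + 1 was incorrectly written as -2: the term ((x + 1)*log(x + 1) + 1)*exp(x)/(x + 1) was incorrectly written as ((x + 1)*log(x + 1) + 1)*exp(x)/(x + 1)**2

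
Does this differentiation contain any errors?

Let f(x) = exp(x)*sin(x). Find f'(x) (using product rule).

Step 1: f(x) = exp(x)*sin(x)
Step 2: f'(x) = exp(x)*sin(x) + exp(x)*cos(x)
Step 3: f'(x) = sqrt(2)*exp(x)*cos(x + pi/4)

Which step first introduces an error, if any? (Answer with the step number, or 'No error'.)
Step 3

Step 3 is incorrect due to a wrong trig function.
The step shows: sqrt(2)*exp(x)*cos(x + pi/4)
The correct value should be: sqrt(2)*exp(x)*sin(x + pi/4)

Explanation: sin(x + pi/4) was incorrectly written as cos(x + pi/4): the term sqrt(2)*exp(x)*sin(x + pi/4) was incorrectly written as sqrt(2)*exp(x)*cos(x + pi/4)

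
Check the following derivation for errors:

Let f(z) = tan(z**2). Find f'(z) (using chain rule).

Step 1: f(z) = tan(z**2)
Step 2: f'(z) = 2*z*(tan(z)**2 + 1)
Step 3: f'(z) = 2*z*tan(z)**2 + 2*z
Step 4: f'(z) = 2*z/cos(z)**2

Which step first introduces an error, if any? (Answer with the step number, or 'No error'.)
Step 2

Step 2 is incorrect due to a wrong exponent.
The step shows: 2*z*(tan(z)**2 + 1)
The correct value should be: 2*z*(tan(z**2)**2 + 1)

Explanation: The exponent 2 on z was incorrectly written as 1: the term 2*z*(tan(z**2)**2 + 1) was incorrectly written as 2*z*(tan(z)**2 + 1)
The later steps are derived from this incorrect expression, so the error originates in Step 2.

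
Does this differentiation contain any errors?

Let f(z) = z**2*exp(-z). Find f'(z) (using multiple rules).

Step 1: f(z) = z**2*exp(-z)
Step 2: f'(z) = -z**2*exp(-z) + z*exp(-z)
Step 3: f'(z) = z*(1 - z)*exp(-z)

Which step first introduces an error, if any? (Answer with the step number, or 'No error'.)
Step 2

Step 2 is incorrect due to a wrong coefficient.
The step shows: -z**2*exp(-z) + z*exp(-z)
The correct value should be: -z**2*exp(-z) + 2*z*exp(-z)

Explanation: The coefficient 2 was incorrectly written as 1: the term 2*z*exp(-z) was incorrectly written as z*exp(-z)
The later steps are derived from this incorrect expression, so the error originates in Step 2.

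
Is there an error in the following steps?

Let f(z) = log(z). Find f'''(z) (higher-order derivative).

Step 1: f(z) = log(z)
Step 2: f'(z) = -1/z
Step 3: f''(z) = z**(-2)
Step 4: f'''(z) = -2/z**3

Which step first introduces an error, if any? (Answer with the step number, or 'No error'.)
Step 2

Step 2 is incorrect due to a sign flip.
The step shows: -1/z
The correct value should be: 1/z

Explanation: The sign of the whole expression was flipped: the term 1/z was incorrectly written as -1/z
The later steps are derived from this incorrect expression, so the error originates in Step 2.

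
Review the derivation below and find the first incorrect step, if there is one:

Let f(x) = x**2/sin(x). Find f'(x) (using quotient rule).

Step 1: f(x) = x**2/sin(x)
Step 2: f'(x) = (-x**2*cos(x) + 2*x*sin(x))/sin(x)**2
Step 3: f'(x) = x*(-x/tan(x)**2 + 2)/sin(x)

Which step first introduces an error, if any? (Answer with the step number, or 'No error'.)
Step 3

Step 3 is incorrect due to a wrong exponent.
The step shows: x*(-x/tan(x)**2 + 2)/sin(x)
The correct value should be: x*(-x/tan(x) + 2)/sin(x)

Explanation: The exponent -1 on tan(x) was incorrectly written as -2: the term x*(-x/tan(x) + 2)/sin(x) was incorrectly written as x*(-x/tan(x)**2 + 2)/sin(x)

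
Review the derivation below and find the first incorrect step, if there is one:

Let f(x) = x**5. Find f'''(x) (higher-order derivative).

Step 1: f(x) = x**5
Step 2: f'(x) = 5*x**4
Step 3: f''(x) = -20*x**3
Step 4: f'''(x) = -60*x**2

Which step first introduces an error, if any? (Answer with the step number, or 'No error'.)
Step 3

Step 3 is incorrect due to a sign flip.
The step shows: -20*x**3
The correct value should be: 20*x**3

Explanation: The sign of the whole expression was flipped: the term 20*x**3 was incorrectly written as -20*x**3
The later steps are derived from this incorrect expression, so the error originates in Step 3.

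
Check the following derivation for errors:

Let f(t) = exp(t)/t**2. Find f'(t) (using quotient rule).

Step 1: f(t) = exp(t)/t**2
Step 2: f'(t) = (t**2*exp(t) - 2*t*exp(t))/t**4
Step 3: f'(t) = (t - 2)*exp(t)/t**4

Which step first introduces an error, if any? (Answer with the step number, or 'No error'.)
Step 3

Step 3 is incorrect due to a wrong exponent.
The step shows: (t - 2)*exp(t)/t**4
The correct value should be: (t - 2)*exp(t)/t**3

Explanation: The exponent -3 on t was incorrectly written as -4: the term (t - 2)*exp(t)/t**3 was incorrectly written as (t - 2)*exp(t)/t**4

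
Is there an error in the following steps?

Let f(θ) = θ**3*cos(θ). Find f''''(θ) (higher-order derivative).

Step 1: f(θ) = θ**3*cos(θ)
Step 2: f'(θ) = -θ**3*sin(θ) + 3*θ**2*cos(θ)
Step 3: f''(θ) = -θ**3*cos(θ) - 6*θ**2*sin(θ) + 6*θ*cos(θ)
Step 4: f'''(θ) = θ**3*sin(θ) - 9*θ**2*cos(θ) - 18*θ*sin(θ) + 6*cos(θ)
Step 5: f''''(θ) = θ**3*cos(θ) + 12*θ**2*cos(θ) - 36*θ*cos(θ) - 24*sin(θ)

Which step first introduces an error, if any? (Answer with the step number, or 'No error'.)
Step 5

Step 5 is incorrect due to a wrong trig function.
The step shows: θ**3*cos(θ) + 12*θ**2*cos(θ) - 36*θ*cos(θ) - 24*sin(θ)
The correct value should be: θ**3*cos(θ) + 12*θ**2*sin(θ) - 36*θ*cos(θ) - 24*sin(θ)

Explanation: sin(θ) was incorrectly written as cos(θ): the term 12*θ**2*sin(θ) was incorrectly written as 12*θ**2*cos(θ)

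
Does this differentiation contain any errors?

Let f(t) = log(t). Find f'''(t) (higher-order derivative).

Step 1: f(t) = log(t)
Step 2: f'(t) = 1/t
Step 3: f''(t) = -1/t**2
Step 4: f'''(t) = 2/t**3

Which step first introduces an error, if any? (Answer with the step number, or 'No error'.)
No error

All steps in this derivation are correct.
The final answer f'''(t) = 2/t**3 is valid.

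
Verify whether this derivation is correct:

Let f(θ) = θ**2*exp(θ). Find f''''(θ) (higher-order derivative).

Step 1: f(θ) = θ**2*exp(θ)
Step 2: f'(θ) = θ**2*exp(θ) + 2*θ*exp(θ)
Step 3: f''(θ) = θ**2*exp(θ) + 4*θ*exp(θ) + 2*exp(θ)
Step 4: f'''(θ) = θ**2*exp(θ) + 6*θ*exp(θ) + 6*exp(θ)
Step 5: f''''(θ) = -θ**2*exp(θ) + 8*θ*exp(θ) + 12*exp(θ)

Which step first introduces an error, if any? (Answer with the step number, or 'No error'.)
Step 5

Step 5 is incorrect due to a sign flip.
The step shows: -θ**2*exp(θ) + 8*θ*exp(θ) + 12*exp(θ)
The correct value should be: θ**2*exp(θ) + 8*θ*exp(θ) + 12*exp(θ)

Explanation: The sign of one term was flipped: the term θ**2*exp(θ) was incorrectly written as -θ**2*exp(θ)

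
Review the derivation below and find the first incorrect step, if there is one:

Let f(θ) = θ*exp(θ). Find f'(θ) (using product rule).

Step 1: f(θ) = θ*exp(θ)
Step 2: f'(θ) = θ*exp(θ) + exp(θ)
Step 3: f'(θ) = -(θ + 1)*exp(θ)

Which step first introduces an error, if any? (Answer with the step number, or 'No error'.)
Step 3

Step 3 is incorrect due to a sign flip.
The step shows: -(θ + 1)*exp(θ)
The correct value should be: (θ + 1)*exp(θ)

Explanation: The sign of the whole expression was flipped: the term (θ + 1)*exp(θ) was incorrectly written as -(θ + 1)*exp(θ)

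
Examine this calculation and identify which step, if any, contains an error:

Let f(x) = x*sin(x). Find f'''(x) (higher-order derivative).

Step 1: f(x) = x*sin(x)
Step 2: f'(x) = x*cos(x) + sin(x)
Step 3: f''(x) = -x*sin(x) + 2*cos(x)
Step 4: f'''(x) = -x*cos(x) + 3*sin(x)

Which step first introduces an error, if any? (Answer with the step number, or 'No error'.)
Step 4

Step 4 is incorrect due to a sign flip.
The step shows: -x*cos(x) + 3*sin(x)
The correct value should be: -x*cos(x) - 3*sin(x)

Explanation: The sign of one term was flipped: the term -3*sin(x) was incorrectly written as 3*sin(x)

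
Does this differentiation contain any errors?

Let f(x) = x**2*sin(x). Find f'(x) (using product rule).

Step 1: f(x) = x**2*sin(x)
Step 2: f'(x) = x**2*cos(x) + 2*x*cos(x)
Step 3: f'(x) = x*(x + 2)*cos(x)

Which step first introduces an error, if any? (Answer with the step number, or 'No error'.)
Step 2

Step 2 is incorrect due to a wrong trig function.
The step shows: x**2*cos(x) + 2*x*cos(x)
The correct value should be: x**2*cos(x) + 2*x*sin(x)

Explanation: sin(x) was incorrectly written as cos(x): the term 2*x*sin(x) was incorrectly written as 2*x*cos(x)
The later steps are derived from this incorrect expression, so the error originates in Step 2.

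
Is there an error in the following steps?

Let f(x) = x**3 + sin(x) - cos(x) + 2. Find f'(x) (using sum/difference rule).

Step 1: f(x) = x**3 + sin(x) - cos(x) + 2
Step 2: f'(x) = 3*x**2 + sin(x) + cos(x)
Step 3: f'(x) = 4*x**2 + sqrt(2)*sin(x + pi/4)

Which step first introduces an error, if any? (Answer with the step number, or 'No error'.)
Step 3

Step 3 is incorrect due to a wrong coefficient.
The step shows: 4*x**2 + sqrt(2)*sin(x + pi/4)
The correct value should be: 3*x**2 + sqrt(2)*sin(x + pi/4)

Explanation: The coefficient 3 was incorrectly written as 4: the term 3*x**2 was incorrectly written as 4*x**2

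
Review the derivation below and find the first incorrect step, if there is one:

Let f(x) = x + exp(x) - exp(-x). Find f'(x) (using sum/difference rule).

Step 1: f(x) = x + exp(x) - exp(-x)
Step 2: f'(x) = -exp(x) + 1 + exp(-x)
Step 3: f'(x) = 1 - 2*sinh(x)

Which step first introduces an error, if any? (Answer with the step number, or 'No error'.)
Step 2

Step 2 is incorrect due to a sign flip.
The step shows: -exp(x) + 1 + exp(-x)
The correct value should be: exp(x) + 1 + exp(-x)

Explanation: The sign of one term was flipped: the term exp(x) was incorrectly written as -exp(x)
The later steps are derived from this incorrect expression, so the error originates in Step 2.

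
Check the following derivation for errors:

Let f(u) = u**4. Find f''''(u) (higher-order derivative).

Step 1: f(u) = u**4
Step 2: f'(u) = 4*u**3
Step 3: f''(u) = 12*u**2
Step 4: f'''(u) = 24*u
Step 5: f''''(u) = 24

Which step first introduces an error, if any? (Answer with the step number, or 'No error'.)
No error

All steps in this derivation are correct.
The final answer f''''(u) = 24 is valid.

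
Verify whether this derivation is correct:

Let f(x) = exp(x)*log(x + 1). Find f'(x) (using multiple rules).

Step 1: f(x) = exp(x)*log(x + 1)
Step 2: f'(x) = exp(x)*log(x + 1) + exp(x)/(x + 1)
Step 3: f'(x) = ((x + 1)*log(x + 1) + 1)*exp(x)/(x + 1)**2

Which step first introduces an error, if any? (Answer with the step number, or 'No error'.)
Step 3

Step 3 is incorrect due to a wrong exponent.
The step shows: ((x + 1)*log(x + 1) + 1)*exp(x)/(x + 1)**2
The correct value should be: ((x + 1)*log(x + 1) + 1)*exp(x)/(x + 1)

Explanation: The exponent -1 on x + 1 was incorrectly written as -2: the term ((x + 1)*log(x + 1) + 1)*exp(x)/(x + 1) was incorrectly written as ((x + 1)*log(x + 1) + 1)*exp(x)/(x + 1)**2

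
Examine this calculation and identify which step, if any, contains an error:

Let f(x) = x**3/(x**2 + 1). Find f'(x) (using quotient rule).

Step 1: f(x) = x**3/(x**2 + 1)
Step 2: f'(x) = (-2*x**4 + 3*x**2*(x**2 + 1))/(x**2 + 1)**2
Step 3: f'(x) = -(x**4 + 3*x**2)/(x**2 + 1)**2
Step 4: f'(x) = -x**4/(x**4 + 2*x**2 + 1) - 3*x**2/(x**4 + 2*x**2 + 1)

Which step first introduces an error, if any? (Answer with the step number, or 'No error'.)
Step 3

Step 3 is incorrect due to a sign flip.
The step shows: -(x**4 + 3*x**2)/(x**2 + 1)**2
The correct value should be: (x**4 + 3*x**2)/(x**2 + 1)**2

Explanation: The sign of the whole expression was flipped: the term (x**4 + 3*x**2)/(x**2 + 1)**2 was incorrectly written as -(x**4 + 3*x**2)/(x**2 + 1)**2
The later steps are derived from this incorrect expression, so the error originates in Step 3.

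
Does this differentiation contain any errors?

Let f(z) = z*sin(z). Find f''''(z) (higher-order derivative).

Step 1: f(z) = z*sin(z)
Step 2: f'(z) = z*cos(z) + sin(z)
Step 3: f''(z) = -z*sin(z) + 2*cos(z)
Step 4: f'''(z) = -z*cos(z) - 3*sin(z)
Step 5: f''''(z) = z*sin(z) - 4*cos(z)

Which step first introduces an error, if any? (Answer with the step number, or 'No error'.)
No error

All steps in this derivation are correct.
The final answer f''''(z) = z*sin(z) - 4*cos(z) is valid.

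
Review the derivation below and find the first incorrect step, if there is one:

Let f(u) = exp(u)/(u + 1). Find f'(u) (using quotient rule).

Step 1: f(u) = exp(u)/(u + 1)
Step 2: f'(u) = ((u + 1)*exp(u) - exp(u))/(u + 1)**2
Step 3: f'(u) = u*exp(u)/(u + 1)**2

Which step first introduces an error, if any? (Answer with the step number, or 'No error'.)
No error

All steps in this derivation are correct.
The final answer f'(u) = u*exp(u)/(u + 1)**2 is valid.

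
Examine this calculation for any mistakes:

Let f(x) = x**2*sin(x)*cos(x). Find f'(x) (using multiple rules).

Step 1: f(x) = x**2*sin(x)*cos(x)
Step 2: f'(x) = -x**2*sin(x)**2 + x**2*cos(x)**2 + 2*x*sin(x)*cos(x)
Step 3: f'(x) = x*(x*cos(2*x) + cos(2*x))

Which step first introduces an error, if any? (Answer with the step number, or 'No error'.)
Step 3

Step 3 is incorrect due to a wrong trig function.
The step shows: x*(x*cos(2*x) + cos(2*x))
The correct value should be: x*(x*cos(2*x) + sin(2*x))

Explanation: sin(2*x) was incorrectly written as cos(2*x): the term x*(x*cos(2*x) + sin(2*x)) was incorrectly written as x*(x*cos(2*x) + cos(2*x))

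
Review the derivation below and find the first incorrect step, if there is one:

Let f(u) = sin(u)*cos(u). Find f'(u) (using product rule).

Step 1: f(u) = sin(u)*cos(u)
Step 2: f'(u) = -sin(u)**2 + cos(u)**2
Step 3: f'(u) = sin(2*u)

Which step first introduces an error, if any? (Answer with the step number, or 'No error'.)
Step 3

Step 3 is incorrect due to a wrong trig function.
The step shows: sin(2*u)
The correct value should be: cos(2*u)

Explanation: cos(2*u) was incorrectly written as sin(2*u): the term cos(2*u) was incorrectly written as sin(2*u)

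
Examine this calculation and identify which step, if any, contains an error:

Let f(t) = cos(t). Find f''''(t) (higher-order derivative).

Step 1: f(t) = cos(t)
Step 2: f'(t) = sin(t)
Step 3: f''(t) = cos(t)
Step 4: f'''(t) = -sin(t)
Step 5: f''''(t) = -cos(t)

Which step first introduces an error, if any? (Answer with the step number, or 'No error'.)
Step 2

Step 2 is incorrect due to a sign flip.
The step shows: sin(t)
The correct value should be: -sin(t)

Explanation: The sign of the whole expression was flipped: the term -sin(t) was incorrectly written as sin(t)
The later steps are derived from this incorrect expression, so the error originates in Step 2.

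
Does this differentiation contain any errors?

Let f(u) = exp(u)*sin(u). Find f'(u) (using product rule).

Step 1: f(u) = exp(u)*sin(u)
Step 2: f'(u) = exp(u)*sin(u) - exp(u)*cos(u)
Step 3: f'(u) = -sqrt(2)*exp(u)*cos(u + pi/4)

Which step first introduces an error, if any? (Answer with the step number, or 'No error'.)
Step 2

Step 2 is incorrect due to a sign flip.
The step shows: exp(u)*sin(u) - exp(u)*cos(u)
The correct value should be: exp(u)*sin(u) + exp(u)*cos(u)

Explanation: The sign of one term was flipped: the term exp(u)*cos(u) was incorrectly written as -exp(u)*cos(u)
The later steps are derived from this incorrect expression, so the error originates in Step 2.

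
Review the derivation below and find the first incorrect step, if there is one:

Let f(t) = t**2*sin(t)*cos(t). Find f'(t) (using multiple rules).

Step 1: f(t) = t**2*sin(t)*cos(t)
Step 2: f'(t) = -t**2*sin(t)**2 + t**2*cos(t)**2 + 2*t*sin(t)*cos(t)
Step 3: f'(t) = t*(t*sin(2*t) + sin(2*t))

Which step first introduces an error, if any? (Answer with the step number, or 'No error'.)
Step 3

Step 3 is incorrect due to a wrong trig function.
The step shows: t*(t*sin(2*t) + sin(2*t))
The correct value should be: t*(t*cos(2*t) + sin(2*t))

Explanation: cos(2*t) was incorrectly written as sin(2*t): the term t*(t*cos(2*t) + sin(2*t)) was incorrectly written as t*(t*sin(2*t) + sin(2*t))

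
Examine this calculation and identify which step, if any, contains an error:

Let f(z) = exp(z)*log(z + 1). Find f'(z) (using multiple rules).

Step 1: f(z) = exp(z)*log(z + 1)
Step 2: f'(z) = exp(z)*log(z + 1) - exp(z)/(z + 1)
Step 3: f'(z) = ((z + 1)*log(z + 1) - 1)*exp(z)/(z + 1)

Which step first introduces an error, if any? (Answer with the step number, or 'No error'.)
Step 2

Step 2 is incorrect due to a sign flip.
The step shows: exp(z)*log(z + 1) - exp(z)/(z + 1)
The correct value should be: exp(z)*log(z + 1) + exp(z)/(z + 1)

Explanation: The sign of one term was flipped: the term exp(z)/(z + 1) was incorrectly written as -exp(z)/(z + 1)
The later steps are derived from this incorrect expression, so the error originates in Step 2.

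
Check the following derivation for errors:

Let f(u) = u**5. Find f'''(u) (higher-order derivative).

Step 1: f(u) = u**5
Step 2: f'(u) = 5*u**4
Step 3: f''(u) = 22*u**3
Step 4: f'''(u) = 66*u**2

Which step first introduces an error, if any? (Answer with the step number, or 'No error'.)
Step 3

Step 3 is incorrect due to a wrong coefficient.
The step shows: 22*u**3
The correct value should be: 20*u**3

Explanation: The coefficient 20 was incorrectly written as 22: the term 20*u**3 was incorrectly written as 22*u**3
The later steps are derived from this incorrect expression, so the error originates in Step 3.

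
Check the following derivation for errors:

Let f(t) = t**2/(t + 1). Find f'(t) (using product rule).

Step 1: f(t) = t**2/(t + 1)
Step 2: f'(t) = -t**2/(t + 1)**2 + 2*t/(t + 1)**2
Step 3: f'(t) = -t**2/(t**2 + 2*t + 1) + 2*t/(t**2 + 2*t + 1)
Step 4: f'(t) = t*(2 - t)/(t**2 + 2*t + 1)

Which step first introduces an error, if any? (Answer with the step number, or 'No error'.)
Step 2

Step 2 is incorrect due to a wrong exponent.
The step shows: -t**2/(t + 1)**2 + 2*t/(t + 1)**2
The correct value should be: -t**2/(t + 1)**2 + 2*t/(t + 1)

Explanation: The exponent -1 on t + 1 was incorrectly written as -2: the term 2*t/(t + 1) was incorrectly written as 2*t/(t + 1)**2
The later steps are derived from this incorrect expression, so the error originates in Step 2.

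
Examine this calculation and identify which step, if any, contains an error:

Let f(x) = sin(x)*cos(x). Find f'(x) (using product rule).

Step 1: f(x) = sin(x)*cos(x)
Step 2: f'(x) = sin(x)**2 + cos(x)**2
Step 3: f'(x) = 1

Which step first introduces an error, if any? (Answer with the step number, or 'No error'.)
Step 2

Step 2 is incorrect due to a sign flip.
The step shows: sin(x)**2 + cos(x)**2
The correct value should be: -sin(x)**2 + cos(x)**2

Explanation: The sign of one term was flipped: the term -sin(x)**2 was incorrectly written as sin(x)**2
The later steps are derived from this incorrect expression, so the error originates in Step 2.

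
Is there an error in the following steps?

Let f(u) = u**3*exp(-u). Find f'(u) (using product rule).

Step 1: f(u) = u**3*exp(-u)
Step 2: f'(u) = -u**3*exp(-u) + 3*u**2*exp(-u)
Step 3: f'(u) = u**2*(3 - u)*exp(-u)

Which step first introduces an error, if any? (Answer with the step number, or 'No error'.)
No error

All steps in this derivation are correct.
The final answer f'(u) = u**2*(3 - u)*exp(-u) is valid.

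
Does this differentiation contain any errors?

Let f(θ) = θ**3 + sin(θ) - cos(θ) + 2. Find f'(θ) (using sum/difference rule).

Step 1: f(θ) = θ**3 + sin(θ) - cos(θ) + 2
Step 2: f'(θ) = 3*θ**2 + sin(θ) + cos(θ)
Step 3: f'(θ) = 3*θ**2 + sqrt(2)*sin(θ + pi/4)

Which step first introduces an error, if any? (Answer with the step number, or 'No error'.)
No error

All steps in this derivation are correct.
The final answer f'(θ) = 3*θ**2 + sqrt(2)*sin(θ + pi/4) is valid.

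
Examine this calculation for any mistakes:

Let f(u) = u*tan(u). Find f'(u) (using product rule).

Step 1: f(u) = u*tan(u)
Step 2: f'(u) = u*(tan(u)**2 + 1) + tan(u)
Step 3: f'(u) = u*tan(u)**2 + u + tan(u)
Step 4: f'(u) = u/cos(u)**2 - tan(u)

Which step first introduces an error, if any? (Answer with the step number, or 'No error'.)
Step 4

Step 4 is incorrect due to a sign flip.
The step shows: u/cos(u)**2 - tan(u)
The correct value should be: u/cos(u)**2 + tan(u)

Explanation: The sign of one term was flipped: the term tan(u) was incorrectly written as -tan(u)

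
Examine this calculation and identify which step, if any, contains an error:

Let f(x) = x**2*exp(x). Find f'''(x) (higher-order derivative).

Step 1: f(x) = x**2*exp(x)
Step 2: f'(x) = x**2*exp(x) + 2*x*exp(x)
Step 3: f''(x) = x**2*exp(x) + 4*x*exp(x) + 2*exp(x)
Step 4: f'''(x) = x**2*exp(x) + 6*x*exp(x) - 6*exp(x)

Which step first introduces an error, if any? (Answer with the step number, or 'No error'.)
Step 4

Step 4 is incorrect due to a sign flip.
The step shows: x**2*exp(x) + 6*x*exp(x) - 6*exp(x)
The correct value should be: x**2*exp(x) + 6*x*exp(x) + 6*exp(x)

Explanation: The sign of one term was flipped: the term 6*exp(x) was incorrectly written as -6*exp(x)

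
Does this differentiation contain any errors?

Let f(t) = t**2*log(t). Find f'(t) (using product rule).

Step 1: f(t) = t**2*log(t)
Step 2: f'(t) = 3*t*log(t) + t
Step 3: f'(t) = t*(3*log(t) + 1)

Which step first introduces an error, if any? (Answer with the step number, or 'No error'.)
Step 2

Step 2 is incorrect due to a wrong coefficient.
The step shows: 3*t*log(t) + t
The correct value should be: 2*t*log(t) + t

Explanation: The coefficient 2 was incorrectly written as 3: the term 2*t*log(t) was incorrectly written as 3*t*log(t)
The later steps are derived from this incorrect expression, so the error originates in Step 2.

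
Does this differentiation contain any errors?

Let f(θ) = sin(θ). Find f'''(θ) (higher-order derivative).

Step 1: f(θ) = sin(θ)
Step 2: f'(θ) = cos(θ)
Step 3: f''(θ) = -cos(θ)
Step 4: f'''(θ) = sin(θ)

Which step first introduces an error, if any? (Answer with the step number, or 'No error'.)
Step 3

Step 3 is incorrect due to a wrong trig function.
The step shows: -cos(θ)
The correct value should be: -sin(θ)

Explanation: sin(θ) was incorrectly written as cos(θ): the term -sin(θ) was incorrectly written as -cos(θ)
The later steps are derived from this incorrect expression, so the error originates in Step 3.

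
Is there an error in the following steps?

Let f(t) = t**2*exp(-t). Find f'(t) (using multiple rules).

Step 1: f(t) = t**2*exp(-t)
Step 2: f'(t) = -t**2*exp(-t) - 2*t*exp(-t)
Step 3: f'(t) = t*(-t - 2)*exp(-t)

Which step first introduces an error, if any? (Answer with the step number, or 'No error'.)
Step 2

Step 2 is incorrect due to a sign flip.
The step shows: -t**2*exp(-t) - 2*t*exp(-t)
The correct value should be: -t**2*exp(-t) + 2*t*exp(-t)

Explanation: The sign of one term was flipped: the term 2*t*exp(-t) was incorrectly written as -2*t*exp(-t)
The later steps are derived from this incorrect expression, so the error originates in Step 2.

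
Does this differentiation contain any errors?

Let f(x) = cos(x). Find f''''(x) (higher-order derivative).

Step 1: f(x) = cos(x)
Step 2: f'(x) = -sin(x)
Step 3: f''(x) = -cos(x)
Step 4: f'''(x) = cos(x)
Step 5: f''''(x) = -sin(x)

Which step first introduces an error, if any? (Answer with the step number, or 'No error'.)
Step 4

Step 4 is incorrect due to a wrong trig function.
The step shows: cos(x)
The correct value should be: sin(x)

Explanation: sin(x) was incorrectly written as cos(x): the term sin(x) was incorrectly written as cos(x)
The later steps are derived from this incorrect expression, so the error originates in Step 4.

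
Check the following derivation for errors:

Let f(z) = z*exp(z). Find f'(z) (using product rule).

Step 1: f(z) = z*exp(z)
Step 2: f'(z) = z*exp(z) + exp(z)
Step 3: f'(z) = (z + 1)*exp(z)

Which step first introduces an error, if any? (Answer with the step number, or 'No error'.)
No error

All steps in this derivation are correct.
The final answer f'(z) = (z + 1)*exp(z) is valid.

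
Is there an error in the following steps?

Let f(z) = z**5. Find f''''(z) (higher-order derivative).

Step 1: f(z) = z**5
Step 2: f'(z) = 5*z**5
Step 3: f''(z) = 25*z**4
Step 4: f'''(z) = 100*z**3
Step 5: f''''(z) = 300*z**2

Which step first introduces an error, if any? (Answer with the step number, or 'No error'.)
Step 2

Step 2 is incorrect due to a wrong exponent.
The step shows: 5*z**5
The correct value should be: 5*z**4

Explanation: The exponent 4 on z was incorrectly written as 5: the term 5*z**4 was incorrectly written as 5*z**5
The later steps are derived from this incorrect expression, so the error originates in Step 2.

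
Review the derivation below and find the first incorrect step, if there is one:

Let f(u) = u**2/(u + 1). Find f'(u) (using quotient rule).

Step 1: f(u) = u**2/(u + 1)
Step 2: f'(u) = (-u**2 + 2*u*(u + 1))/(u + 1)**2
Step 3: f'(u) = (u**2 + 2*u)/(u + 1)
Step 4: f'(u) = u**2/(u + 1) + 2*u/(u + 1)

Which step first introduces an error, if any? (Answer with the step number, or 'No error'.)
Step 3

Step 3 is incorrect due to a wrong exponent.
The step shows: (u**2 + 2*u)/(u + 1)
The correct value should be: (u**2 + 2*u)/(u + 1)**2

Explanation: The exponent -2 on u + 1 was incorrectly written as -1: the term (u**2 + 2*u)/(u + 1)**2 was incorrectly written as (u**2 + 2*u)/(u + 1)
The later steps are derived from this incorrect expression, so the error originates in Step 3.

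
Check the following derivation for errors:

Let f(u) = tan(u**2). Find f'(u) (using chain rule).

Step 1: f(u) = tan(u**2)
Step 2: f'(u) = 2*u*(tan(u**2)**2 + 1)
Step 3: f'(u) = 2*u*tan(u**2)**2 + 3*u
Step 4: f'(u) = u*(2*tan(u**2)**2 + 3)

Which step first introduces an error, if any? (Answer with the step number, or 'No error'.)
Step 3

Step 3 is incorrect due to a wrong coefficient.
The step shows: 2*u*tan(u**2)**2 + 3*u
The correct value should be: 2*u*tan(u**2)**2 + 2*u

Explanation: The coefficient 2 was incorrectly written as 3: the term 2*u was incorrectly written as 3*u
The later steps are derived from this incorrect expression, so the error originates in Step 3.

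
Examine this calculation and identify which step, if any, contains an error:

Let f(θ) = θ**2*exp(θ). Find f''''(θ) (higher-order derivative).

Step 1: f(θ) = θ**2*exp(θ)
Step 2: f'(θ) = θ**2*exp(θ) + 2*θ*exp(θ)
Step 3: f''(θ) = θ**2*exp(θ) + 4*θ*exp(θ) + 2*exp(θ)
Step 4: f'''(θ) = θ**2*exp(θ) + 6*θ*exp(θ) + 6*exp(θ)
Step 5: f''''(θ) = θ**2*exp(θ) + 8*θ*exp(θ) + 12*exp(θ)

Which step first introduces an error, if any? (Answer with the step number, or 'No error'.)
No error

All steps in this derivation are correct.
The final answer f''''(θ) = θ**2*exp(θ) + 8*θ*exp(θ) + 12*exp(θ) is valid.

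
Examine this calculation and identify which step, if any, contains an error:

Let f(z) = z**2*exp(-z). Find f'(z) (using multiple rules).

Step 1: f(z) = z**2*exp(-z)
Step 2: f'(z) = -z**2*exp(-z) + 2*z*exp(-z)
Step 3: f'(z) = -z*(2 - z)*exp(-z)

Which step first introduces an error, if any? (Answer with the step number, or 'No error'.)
Step 3

Step 3 is incorrect due to a sign flip.
The step shows: -z*(2 - z)*exp(-z)
The correct value should be: z*(2 - z)*exp(-z)

Explanation: The sign of the whole expression was flipped: the term z*(2 - z)*exp(-z) was incorrectly written as -z*(2 - z)*exp(-z)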